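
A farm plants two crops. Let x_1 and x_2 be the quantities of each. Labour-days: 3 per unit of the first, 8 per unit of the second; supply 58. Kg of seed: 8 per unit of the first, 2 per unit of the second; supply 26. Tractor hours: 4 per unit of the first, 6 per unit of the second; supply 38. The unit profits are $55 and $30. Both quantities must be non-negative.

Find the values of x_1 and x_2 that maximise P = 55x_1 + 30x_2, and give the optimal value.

x_1 = 2, x_2 = 5, maximum P = 260

Vertices and P = 55x_1 + 30x_2:
  (0, 0) → P = 0
  (0, 19/3) → P = 190
  (13/4, 0) → P = 715/4
  (2, 5) → P = 260

At the optimal vertex, 8x_1 + 2x_2 = 26 and 4x_1 + 6x_2 = 38.
Solving simultaneously gives x_1 = 2, x_2 = 5.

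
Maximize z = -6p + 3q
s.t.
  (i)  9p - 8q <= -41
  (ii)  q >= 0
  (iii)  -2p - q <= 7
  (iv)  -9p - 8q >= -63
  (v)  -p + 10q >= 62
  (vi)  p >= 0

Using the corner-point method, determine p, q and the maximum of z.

p = 0, q = 63/8, maximum z = 189/8

Extreme points and z = -6p + 3q:
  (11/9, 13/2) → z = 73/6
  (43/41, 517/82) → z = 1035/82
  (0, 63/8) → z = 189/8
  (0, 31/5) → z = 93/5

At the optimal vertex, -9p - 8q = -63 and p = 0.
Solving simultaneously gives p = 0, q = 63/8.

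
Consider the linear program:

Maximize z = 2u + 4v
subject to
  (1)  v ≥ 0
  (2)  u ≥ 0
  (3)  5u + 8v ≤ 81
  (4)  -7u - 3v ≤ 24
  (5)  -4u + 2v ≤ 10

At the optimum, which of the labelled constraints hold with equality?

(3) and (5)

Corner points and z = 2u + 4v:
  (0, 0) → z = 0
  (81/5, 0) → z = 162/5
  (0, 5) → z = 20
  (41/21, 187/21) → z = 830/21

The maximum is at (41/21, 187/21). Substituting into each constraint, equality holds for (3) and (5); the remaining constraints have slack.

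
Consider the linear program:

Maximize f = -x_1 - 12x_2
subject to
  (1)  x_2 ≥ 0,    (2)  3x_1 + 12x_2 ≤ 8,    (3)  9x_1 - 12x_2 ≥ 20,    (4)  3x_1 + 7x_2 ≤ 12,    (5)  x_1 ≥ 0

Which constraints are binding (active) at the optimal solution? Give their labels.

Extreme points and f = -x_1 - 12x_2:
  (8/3, 0) → f = -8/3
  (20/9, 0) → f = -20/9
  (7/3, 1/12) → f = -10/3

The maximum is at (20/9, 0). Substituting into each constraint, equality holds for (1) and (3); the remaining constraints have slack.

(1) and (3)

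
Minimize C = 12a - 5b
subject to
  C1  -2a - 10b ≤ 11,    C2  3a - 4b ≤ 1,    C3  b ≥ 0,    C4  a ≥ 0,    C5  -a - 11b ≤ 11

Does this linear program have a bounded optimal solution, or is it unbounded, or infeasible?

From the feasible point (1/3, 0), moving in the direction (0, 1) keeps every constraint satisfied while C decreases without bound.

unbounded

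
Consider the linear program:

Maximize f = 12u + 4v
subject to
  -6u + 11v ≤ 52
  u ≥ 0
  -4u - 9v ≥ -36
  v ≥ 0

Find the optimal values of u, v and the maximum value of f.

u = 9, v = 0, maximum f = 108

Feasible corners and f = 12u + 4v:
  (0, 4) → f = 16
  (0, 0) → f = 0
  (9, 0) → f = 108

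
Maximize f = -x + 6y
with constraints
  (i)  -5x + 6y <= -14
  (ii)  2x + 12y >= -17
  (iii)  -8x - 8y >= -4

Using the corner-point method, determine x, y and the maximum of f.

Corner points and f = -x + 6y:
  (11/12, -113/72) → f = -31/3
  (17/11, -23/22) → f = -86/11
  (23/10, -9/5) → f = -131/10

The optimum lies where -5x + 6y = -14 and -8x - 8y = -4.
Solving simultaneously gives x = 17/11, y = -23/22.

x = 17/11, y = -23/22, maximum f = -86/11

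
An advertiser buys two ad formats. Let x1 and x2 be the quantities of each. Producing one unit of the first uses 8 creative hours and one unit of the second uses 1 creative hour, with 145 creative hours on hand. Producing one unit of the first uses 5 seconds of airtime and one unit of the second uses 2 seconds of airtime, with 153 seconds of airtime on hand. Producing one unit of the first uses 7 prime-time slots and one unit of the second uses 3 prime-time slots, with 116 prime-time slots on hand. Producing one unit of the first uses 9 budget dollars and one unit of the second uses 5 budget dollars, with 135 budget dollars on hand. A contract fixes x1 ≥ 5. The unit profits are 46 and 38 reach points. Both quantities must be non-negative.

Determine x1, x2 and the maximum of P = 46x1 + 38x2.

x1 = 5, x2 = 18, maximum P = 914

Feasible corners and P = 46x1 + 38x2:
  (15, 0) → P = 690
  (5, 0) → P = 230
  (5, 18) → P = 914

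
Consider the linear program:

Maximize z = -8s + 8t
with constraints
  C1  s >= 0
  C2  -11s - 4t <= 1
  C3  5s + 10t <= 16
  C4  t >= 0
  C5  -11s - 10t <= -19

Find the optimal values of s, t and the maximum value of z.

s = 1/2, t = 27/20, maximum z = 34/5

Vertices and z = -8s + 8t:
  (16/5, 0) → z = -128/5
  (1/2, 27/20) → z = 34/5
  (19/11, 0) → z = -152/11

The optimum lies where 5s + 10t = 16 and -11s - 10t = -19.
Solving simultaneously gives s = 1/2, t = 27/20.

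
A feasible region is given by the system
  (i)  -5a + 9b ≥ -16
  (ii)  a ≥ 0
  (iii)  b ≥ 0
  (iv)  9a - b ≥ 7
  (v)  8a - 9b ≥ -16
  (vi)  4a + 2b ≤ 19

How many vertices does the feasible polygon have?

The feasible vertices (each the meet of two boundaries and inside every other half-plane) are:
  (16/5, 0)
  (203/46, 31/46)
  (7/9, 0)
  (79/73, 200/73)
  (139/52, 54/13)

5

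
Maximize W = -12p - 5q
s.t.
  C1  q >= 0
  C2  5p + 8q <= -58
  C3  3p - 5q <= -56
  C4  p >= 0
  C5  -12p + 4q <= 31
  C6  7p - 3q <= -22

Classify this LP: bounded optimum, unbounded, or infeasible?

The boundaries 3p - 5q = -56 and -12p + 4q = 31 meet at (23/16, 193/16), but that point violates 5p + 8q ≤ -58. Every candidate vertex is excluded by some other constraint, so the feasible region is empty.

infeasible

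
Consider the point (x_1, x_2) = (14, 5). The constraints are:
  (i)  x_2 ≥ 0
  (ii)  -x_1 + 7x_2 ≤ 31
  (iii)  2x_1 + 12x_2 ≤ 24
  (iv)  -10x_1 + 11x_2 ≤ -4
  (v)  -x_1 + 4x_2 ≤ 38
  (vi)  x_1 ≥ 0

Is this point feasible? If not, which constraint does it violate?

not feasible — violates (iii)

Constraint (iii): 2x_1 + 12x_2 = 88, which is not ≤ 24. All other constraints are satisfied.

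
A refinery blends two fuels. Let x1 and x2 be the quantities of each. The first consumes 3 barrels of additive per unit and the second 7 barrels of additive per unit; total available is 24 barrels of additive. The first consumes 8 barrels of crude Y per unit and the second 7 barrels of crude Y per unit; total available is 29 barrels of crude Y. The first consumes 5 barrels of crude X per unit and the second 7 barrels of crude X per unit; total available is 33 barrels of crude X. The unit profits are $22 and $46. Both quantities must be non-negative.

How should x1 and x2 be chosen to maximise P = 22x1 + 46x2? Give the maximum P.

x1 = 1, x2 = 3, maximum P = 160

Corner points and P = 22x1 + 46x2:
  (0, 0) → P = 0
  (0, 24/7) → P = 1104/7
  (29/8, 0) → P = 319/4
  (1, 3) → P = 160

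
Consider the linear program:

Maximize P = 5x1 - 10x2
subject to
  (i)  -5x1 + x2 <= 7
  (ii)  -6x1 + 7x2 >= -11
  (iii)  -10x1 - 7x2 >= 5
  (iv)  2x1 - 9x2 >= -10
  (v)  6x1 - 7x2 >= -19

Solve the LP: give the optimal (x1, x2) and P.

x1 = -60/29, x2 = -97/29, maximum P = 670/29

Vertices and P = 5x1 - 10x2:
  (-60/29, -97/29) → P = 670/29
  (-53/43, 36/43) → P = -625/43
  (3/8, -5/4) → P = 115/8
  (-115/104, 45/52) → P = -1475/104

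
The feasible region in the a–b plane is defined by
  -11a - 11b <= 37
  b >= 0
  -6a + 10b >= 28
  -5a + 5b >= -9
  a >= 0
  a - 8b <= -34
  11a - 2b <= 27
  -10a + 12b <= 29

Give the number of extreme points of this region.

4

Of the 28 pairwise boundary intersections, those satisfying every inequality are:
  (58/19, 88/19)
  (163/49, 235/49)
  (44/17, 311/68)
  (191/56, 589/112)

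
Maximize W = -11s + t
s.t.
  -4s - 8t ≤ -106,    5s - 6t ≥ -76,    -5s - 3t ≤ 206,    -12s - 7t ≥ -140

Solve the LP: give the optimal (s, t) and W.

s = 7/16, t = 417/32, maximum W = 263/32

Extreme points and W = -11s + t:
  (7/16, 417/32) → W = 263/32
  (189/34, 178/17) → W = -1723/34
  (308/107, 1612/107) → W = -1776/107

The binding constraints are -4s - 8t = -106 and 5s - 6t = -76.
Solving simultaneously gives s = 7/16, t = 417/32.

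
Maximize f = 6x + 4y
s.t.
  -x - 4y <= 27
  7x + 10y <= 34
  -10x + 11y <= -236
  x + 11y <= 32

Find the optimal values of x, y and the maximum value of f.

x = 203/9, y = -223/18, maximum f = 772/9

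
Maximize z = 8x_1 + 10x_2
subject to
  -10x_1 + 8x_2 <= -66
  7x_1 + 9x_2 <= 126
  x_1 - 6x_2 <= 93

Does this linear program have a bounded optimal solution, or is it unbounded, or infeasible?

bounded optimum

Extreme points and z = 8x_1 + 10x_2:
  (801/73, 399/73) → z = 10398/73
  (-87/13, -216/13) → z = -2856/13
  (531/17, -175/17) → z = 2498/17
The feasible region has finitely many vertices and no improving ray; the maximum is 2498/17 at (531/17, -175/17).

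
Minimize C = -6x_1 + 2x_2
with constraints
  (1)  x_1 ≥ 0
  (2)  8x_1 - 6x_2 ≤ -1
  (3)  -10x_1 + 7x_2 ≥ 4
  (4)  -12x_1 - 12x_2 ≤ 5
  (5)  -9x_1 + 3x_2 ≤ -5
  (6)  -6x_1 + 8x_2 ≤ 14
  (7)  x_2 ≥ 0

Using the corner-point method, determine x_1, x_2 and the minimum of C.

x_1 = 33/19, x_2 = 58/19, minimum C = -82/19

Extreme points and C = -6x_1 + 2x_2:
  (47/33, 86/33) → C = -10/3
  (33/19, 58/19) → C = -82/19
  (41/27, 26/9) → C = -10/3

At the optimal vertex, -10x_1 + 7x_2 = 4 and -6x_1 + 8x_2 = 14.
Solving simultaneously gives x_1 = 33/19, x_2 = 58/19.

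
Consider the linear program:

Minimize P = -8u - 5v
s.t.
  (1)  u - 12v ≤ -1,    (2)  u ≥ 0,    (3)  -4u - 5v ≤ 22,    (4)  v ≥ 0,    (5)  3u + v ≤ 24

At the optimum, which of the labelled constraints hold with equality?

(2) and (5)

Vertices and P = -8u - 5v:
  (0, 1/12) → P = -5/12
  (287/37, 27/37) → P = -2431/37
  (0, 24) → P = -120

The minimum is at (0, 24). Substituting into each constraint, equality holds for (2) and (5); the remaining constraints have slack.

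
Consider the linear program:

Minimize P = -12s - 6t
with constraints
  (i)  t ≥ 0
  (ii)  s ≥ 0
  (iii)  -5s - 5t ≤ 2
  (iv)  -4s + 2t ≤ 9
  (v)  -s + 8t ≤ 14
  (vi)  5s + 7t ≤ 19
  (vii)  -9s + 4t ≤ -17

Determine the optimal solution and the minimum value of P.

s = 19/5, t = 0, minimum P = -228/5

Feasible corners and P = -12s - 6t:
  (19/5, 0) → P = -228/5
  (17/9, 0) → P = -68/3
  (195/83, 86/83) → P = -2856/83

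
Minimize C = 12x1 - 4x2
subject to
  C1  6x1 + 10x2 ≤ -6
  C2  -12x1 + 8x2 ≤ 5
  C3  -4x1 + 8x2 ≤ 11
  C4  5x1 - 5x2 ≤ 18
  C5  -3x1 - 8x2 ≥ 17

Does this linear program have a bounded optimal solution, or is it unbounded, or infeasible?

Feasible corners and C = 12x1 - 4x2:
  (-169/20, -241/20) → C = -266/5
  (-22/15, -63/40) → C = -113/10
  (59/55, -139/55) → C = 1264/55
The feasible region has finitely many vertices and no improving ray; the minimum is -266/5 at (-169/20, -241/20).

bounded optimum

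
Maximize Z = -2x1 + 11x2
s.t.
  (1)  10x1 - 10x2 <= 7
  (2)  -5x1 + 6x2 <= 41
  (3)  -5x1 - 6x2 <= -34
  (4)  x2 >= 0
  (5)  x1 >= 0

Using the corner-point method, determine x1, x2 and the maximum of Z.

x1 = 226/5, x2 = 89/2, maximum Z = 3991/10

Corner points and Z = -2x1 + 11x2:
  (226/5, 89/2) → Z = 3991/10
  (191/55, 61/22) → Z = 2591/110
  (0, 41/6) → Z = 451/6
  (0, 17/3) → Z = 187/3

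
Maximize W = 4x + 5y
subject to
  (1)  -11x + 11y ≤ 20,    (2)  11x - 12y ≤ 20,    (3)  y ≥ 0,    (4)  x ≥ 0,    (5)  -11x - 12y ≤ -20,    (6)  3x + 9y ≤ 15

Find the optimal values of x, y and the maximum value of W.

Vertices and W = 4x + 5y:
  (20/11, 0) → W = 80/11
  (8/3, 7/9) → W = 131/9
  (0, 5/3) → W = 25/3

x = 8/3, y = 7/9, maximum W = 131/9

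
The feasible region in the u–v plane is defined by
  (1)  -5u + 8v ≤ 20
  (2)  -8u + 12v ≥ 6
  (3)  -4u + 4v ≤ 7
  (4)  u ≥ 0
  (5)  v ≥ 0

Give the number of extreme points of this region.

Intersecting each pair of boundary lines and keeping only the points that satisfy every inequality leaves:
  (48, 65/2)
  (2, 15/4)
  (0, 1/2)
  (0, 7/4)

4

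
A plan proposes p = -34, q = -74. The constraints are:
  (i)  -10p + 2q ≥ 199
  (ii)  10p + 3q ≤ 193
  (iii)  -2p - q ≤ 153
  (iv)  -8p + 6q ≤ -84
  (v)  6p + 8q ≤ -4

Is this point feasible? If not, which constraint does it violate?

Constraint (i): -10p + 2q = 192, which is not ≥ 199. All other constraints are satisfied.

not feasible — violates (i)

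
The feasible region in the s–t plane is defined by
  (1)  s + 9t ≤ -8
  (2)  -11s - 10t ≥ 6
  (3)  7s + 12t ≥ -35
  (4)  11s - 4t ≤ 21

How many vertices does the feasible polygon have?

4

The feasible vertices (each the meet of two boundaries and inside every other half-plane) are:
  (26/89, -82/89)
  (-73/17, -7/17)
  (93/77, -27/14)
  (7/10, -133/40)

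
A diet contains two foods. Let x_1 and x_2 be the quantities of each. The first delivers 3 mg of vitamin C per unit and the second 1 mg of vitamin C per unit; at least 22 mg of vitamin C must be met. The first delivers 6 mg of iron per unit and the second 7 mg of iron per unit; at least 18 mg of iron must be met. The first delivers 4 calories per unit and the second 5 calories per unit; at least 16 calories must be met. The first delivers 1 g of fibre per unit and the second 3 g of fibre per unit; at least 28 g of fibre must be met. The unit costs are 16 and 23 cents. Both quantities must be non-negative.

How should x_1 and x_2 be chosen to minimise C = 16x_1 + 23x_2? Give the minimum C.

Extreme points and C = 16x_1 + 23x_2:
  (0, 22) → C = 506
  (28, 0) → C = 448
  (19/4, 31/4) → C = 1017/4
The feasible region is unbounded (it extends along (0, 1), (1, 0)), but C strictly increases along every unbounded feasible direction, so there is no improving ray and the minimum is attained at a vertex.

At the optimal vertex, 3x_1 + x_2 = 22 and x_1 + 3x_2 = 28.
Solving simultaneously gives x_1 = 19/4, x_2 = 31/4.

x_1 = 19/4, x_2 = 31/4, minimum C = 1017/4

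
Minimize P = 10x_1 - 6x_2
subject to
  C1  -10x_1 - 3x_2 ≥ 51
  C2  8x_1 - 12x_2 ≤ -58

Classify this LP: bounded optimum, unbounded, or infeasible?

From the feasible point (-131/24, 43/36), moving in the direction (-12, -8) keeps every constraint satisfied while P decreases without bound.

unbounded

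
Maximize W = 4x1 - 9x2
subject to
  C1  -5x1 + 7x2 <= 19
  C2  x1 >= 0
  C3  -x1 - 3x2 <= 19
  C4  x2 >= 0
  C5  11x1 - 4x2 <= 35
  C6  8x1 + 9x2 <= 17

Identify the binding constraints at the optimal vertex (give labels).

Feasible corners and W = 4x1 - 9x2:
  (0, 0) → W = 0
  (0, 17/9) → W = -17
  (17/8, 0) → W = 17/2

The maximum is at (17/8, 0). Substituting into each constraint, equality holds for C4 and C6; the remaining constraints have slack.

C4 and C6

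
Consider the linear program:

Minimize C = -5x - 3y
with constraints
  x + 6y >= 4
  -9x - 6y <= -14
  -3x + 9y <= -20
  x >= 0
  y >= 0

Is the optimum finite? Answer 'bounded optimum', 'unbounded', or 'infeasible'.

From the feasible point (20/3, 0), moving in the direction (9, 3) keeps every constraint satisfied while C decreases without bound.

unbounded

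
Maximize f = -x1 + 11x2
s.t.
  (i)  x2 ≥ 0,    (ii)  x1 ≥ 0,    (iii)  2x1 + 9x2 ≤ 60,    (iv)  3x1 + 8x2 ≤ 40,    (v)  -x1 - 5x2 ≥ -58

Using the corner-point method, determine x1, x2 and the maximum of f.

x1 = 0, x2 = 5, maximum f = 55

Feasible corners and f = -x1 + 11x2:
  (0, 0) → f = 0
  (40/3, 0) → f = -40/3
  (0, 5) → f = 55

At the optimal vertex, x1 = 0 and 3x1 + 8x2 = 40.
Solving simultaneously gives x1 = 0, x2 = 5.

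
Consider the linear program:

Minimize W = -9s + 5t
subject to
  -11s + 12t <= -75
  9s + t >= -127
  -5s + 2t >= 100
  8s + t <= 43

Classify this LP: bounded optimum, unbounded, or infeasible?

The boundaries -11s + 12t = -75 and 9s + t = -127 meet at (-207/17, -296/17), but that point violates -5s + 2t ≥ 100. Every candidate vertex is excluded by some other constraint, so the feasible region is empty.

infeasible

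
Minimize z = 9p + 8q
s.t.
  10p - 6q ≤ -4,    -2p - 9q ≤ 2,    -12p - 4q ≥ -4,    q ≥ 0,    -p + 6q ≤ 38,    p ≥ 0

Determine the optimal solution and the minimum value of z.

Feasible corners and z = 9p + 8q:
  (1/14, 11/14) → z = 97/14
  (0, 2/3) → z = 16/3
  (0, 1) → z = 8

p = 0, q = 2/3, minimum z = 16/3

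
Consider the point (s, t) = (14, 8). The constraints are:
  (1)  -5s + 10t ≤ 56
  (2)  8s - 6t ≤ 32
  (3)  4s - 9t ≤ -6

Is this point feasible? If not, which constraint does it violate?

Constraint (2): 8s - 6t = 64, which is not ≤ 32. All other constraints are satisfied.

not feasible — violates (2)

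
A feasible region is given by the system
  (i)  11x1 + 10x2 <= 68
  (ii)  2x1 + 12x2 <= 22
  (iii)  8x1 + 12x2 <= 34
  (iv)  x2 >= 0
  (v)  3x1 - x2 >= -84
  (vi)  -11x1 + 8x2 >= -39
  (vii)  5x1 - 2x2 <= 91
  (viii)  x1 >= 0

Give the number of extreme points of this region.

5

Pairwise boundary intersections that survive every other constraint:
  (2, 3/2)
  (0, 11/6)
  (185/49, 31/98)
  (39/11, 0)
  (0, 0)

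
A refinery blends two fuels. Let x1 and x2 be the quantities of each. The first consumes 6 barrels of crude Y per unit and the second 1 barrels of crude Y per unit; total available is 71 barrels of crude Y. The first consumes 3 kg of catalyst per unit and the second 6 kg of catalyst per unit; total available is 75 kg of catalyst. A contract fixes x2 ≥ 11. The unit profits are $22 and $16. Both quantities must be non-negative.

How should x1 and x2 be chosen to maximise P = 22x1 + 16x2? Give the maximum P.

At the optimal vertex, 3x1 + 6x2 = 75 and x2 = 11.
Solving simultaneously gives x1 = 3, x2 = 11.

x1 = 3, x2 = 11, maximum P = 242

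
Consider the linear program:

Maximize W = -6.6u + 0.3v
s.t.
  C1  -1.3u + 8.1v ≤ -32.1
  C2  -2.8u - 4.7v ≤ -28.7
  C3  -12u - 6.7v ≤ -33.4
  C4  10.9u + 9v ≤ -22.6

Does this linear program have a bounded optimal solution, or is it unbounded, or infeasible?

infeasible

The boundaries -1.3u + 8.1v = -32.1 and -2.8u - 4.7v = -28.7 meet at (38334/2879, -5257/2879), but that point violates 10.9u + 9v ≤ -22.6. Every candidate vertex is excluded by some other constraint, so the feasible region is empty.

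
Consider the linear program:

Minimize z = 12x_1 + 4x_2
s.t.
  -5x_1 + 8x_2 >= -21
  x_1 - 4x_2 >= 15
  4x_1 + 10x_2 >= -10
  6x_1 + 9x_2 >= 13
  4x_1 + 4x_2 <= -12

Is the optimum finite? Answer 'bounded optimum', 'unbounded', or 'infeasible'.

infeasible

The boundaries 6x_1 + 9x_2 = 13 and 4x_1 + 4x_2 = -12 meet at (-40/3, 31/3), but that point violates x_1 - 4x_2 ≥ 15. Every candidate vertex is excluded by some other constraint, so the feasible region is empty.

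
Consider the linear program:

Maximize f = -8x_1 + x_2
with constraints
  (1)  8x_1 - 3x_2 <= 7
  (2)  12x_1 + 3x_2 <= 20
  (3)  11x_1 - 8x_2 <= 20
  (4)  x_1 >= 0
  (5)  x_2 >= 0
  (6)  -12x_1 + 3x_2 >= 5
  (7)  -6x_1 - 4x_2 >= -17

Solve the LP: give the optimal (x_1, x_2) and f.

x_1 = 0, x_2 = 17/4, maximum f = 17/4

Corner points and f = -8x_1 + x_2:
  (0, 5/3) → f = 5/3
  (0, 17/4) → f = 17/4
  (31/66, 39/11) → f = -7/33

The binding constraints are x_1 = 0 and -6x_1 - 4x_2 = -17.
Solving simultaneously gives x_1 = 0, x_2 = 17/4.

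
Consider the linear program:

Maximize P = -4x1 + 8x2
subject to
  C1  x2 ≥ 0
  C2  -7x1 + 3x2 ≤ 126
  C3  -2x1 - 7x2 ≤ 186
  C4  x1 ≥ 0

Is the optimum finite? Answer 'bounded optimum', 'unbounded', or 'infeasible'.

From the feasible point (0, 0), moving in the direction (3, 7) keeps every constraint satisfied while P increases without bound.

unbounded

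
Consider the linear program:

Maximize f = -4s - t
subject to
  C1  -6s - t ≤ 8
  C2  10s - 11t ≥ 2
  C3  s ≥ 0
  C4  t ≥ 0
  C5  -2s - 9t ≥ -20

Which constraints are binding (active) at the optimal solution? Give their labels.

C2 and C4

Feasible corners and f = -4s - t:
  (1/5, 0) → f = -4/5
  (17/8, 7/4) → f = -41/4
  (10, 0) → f = -40

The maximum is at (1/5, 0). Substituting into each constraint, equality holds for C2 and C4; the remaining constraints have slack.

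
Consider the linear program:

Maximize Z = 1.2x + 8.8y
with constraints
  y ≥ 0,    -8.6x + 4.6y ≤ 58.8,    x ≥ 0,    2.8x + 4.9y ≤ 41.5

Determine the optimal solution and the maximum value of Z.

Extreme points and Z = 1.2x + 8.8y:
  (0, 0) → Z = 0
  (415/28, 0) → Z = 249/14
  (0, 415/49) → Z = 3652/49

x = 0, y = 415/49, maximum Z = 3652/49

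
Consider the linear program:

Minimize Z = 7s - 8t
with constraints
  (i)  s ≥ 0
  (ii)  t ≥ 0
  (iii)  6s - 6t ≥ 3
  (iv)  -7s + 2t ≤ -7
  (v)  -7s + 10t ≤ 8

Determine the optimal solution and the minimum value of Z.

s = 13/3, t = 23/6, minimum Z = -1/3

Extreme points and Z = 7s - 8t:
  (1, 0) → Z = 7
  (6/5, 7/10) → Z = 14/5
  (13/3, 23/6) → Z = -1/3
The feasible region is unbounded (it extends along (10, 7), (1, 0)), but Z strictly increases along every unbounded feasible direction, so there is no improving ray and the minimum is attained at a vertex.

The binding constraints are 6s - 6t = 3 and -7s + 10t = 8.
Solving simultaneously gives s = 13/3, t = 23/6.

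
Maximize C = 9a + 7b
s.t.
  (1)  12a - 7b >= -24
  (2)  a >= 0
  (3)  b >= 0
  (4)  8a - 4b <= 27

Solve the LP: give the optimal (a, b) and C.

Corner points and C = 9a + 7b:
  (0, 24/7) → C = 24
  (285/8, 129/2) → C = 6177/8
  (0, 0) → C = 0
  (27/8, 0) → C = 243/8

a = 285/8, b = 129/2, maximum C = 6177/8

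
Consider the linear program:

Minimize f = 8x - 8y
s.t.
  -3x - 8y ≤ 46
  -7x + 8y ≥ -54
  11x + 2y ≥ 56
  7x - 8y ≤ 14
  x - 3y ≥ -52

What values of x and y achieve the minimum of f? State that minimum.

Vertices and f = 8x - 8y:
  (14/3, 7/3) → f = 56/3
  (64/35, 628/35) → f = -4512/35
  (458/13, 378/13) → f = 640/13

x = 64/35, y = 628/35, minimum f = -4512/35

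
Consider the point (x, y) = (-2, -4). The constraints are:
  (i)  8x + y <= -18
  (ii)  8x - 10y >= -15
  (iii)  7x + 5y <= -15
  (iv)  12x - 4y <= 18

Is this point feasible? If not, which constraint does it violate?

feasible

(i): -20 ≤ -18 ✓
(ii): 24 ≥ -15 ✓
(iii): -34 ≤ -15 ✓
(iv): -8 ≤ 18 ✓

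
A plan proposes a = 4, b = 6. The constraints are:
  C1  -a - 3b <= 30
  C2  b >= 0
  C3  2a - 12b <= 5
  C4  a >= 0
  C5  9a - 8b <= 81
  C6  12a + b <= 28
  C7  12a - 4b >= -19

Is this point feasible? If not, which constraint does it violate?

not feasible — violates C6

Constraint C6: 12a + b = 54, which is not ≤ 28. All other constraints are satisfied.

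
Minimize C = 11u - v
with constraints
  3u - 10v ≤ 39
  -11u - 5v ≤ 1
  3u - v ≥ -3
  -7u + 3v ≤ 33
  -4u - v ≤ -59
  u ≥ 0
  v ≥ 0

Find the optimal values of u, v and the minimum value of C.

u = 8, v = 27, minimum C = 61

Corner points and C = 11u - v:
  (629/43, 21/43) → C = 6898/43
  (12, 39) → C = 93
  (8, 27) → C = 61
The feasible region is unbounded (it extends along (3, 7), (10, 3)), but C strictly increases along every unbounded feasible direction, so there is no improving ray and the minimum is attained at a vertex.

At the optimal vertex, 3u - v = -3 and -4u - v = -59.
Solving simultaneously gives u = 8, v = 27.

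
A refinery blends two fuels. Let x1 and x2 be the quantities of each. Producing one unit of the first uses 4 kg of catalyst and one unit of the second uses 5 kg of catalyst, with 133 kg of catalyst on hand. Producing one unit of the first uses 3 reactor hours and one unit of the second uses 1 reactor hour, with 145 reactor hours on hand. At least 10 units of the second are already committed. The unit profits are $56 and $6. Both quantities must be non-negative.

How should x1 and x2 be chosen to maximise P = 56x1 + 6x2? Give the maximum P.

Extreme points and P = 56x1 + 6x2:
  (0, 133/5) → P = 798/5
  (0, 10) → P = 60
  (83/4, 10) → P = 1222

The binding constraints are 4x1 + 5x2 = 133 and x2 = 10.
Solving simultaneously gives x1 = 83/4, x2 = 10.

x1 = 83/4, x2 = 10, maximum P = 1222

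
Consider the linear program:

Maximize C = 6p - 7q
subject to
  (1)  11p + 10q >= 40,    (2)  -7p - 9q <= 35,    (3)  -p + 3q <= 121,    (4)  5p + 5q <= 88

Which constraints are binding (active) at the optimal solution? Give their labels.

Vertices and C = 6p - 7q:
  (710/29, -665/29) → C = 8915/29
  (-1090/43, 1371/43) → C = -16137/43
  (967/10, -791/10) → C = 11339/10
  (-341/20, 693/20) → C = -6897/20

The maximum is at (967/10, -791/10). Substituting into each constraint, equality holds for (2) and (4); the remaining constraints have slack.

(2) and (4)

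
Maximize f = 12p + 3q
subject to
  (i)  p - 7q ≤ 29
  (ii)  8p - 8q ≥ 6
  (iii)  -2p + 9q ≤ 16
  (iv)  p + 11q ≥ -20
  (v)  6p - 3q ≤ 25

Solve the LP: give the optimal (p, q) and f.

Corner points and f = 12p + 3q:
  (13/4, 5/2) → f = 93/2
  (-47/48, -83/48) → f = -271/16
  (91/16, 73/24) → f = 619/8
  (215/69, -145/69) → f = 715/23

The optimum lies where -2p + 9q = 16 and 6p - 3q = 25.
Solving simultaneously gives p = 91/16, q = 73/24.

p = 91/16, q = 73/24, maximum f = 619/8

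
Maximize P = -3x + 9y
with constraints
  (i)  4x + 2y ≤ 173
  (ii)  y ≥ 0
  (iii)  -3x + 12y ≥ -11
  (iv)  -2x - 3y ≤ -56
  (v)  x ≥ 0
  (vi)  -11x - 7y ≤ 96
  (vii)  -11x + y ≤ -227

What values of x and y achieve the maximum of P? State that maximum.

x = 627/26, y = 995/26, maximum P = 3537/13

Corner points and P = -3x + 9y:
  (1049/27, 475/54) → P = -673/18
  (627/26, 995/26) → P = 3537/13
  (235/11, 146/33) → P = -267/11
  (737/35, 162/35) → P = -753/35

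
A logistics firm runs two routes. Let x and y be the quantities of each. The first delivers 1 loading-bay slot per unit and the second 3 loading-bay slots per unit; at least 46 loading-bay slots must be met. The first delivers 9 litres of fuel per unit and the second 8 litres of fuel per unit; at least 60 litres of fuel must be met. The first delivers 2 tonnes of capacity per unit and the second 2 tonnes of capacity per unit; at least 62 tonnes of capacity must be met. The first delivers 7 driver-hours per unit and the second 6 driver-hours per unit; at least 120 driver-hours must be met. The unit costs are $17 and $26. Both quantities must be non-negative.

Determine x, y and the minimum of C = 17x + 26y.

The feasible region is unbounded (it extends along (0, 1), (1, 0)), but C strictly increases along every unbounded feasible direction, so there is no improving ray and the minimum is attained at a vertex.

The optimum lies where x + 3y = 46 and 2x + 2y = 62.
Solving simultaneously gives x = 47/2, y = 15/2.

x = 47/2, y = 15/2, minimum C = 1189/2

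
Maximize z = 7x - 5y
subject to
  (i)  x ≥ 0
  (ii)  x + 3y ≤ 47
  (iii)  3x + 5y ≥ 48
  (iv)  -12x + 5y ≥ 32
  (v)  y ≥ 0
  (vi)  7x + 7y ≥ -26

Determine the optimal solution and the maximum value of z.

Extreme points and z = 7x - 5y:
  (0, 47/3) → z = -235/3
  (0, 48/5) → z = -48
  (139/41, 596/41) → z = -2007/41
  (16/15, 224/25) → z = -112/3

x = 16/15, y = 224/25, maximum z = -112/3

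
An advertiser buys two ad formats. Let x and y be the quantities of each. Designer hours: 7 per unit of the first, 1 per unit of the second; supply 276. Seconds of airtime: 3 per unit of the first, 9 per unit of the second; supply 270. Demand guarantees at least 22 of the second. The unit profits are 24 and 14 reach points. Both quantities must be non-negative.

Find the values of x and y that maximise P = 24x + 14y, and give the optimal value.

Extreme points and P = 24x + 14y:
  (0, 30) → P = 420
  (0, 22) → P = 308
  (24, 22) → P = 884

At the optimal vertex, 3x + 9y = 270 and y = 22.
Solving simultaneously gives x = 24, y = 22.

x = 24, y = 22, maximum P = 884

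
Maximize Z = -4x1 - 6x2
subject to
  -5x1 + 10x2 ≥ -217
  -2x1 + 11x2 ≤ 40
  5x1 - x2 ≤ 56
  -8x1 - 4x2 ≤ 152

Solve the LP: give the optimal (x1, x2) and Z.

Extreme points and Z = -4x1 - 6x2:
  (343/45, -161/9) → Z = 3458/45
  (-163/25, -624/25) → Z = 4396/25
  (656/53, 312/53) → Z = -4496/53
  (-229/12, 1/6) → Z = 226/3

x1 = -163/25, x2 = -624/25, maximum Z = 4396/25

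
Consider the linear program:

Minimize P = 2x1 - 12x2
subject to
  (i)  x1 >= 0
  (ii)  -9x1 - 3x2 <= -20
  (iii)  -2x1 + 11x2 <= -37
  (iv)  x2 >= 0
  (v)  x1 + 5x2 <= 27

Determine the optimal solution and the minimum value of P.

x1 = 482/21, x2 = 17/21, minimum P = 760/21

The binding constraints are -2x1 + 11x2 = -37 and x1 + 5x2 = 27.
Solving simultaneously gives x1 = 482/21, x2 = 17/21.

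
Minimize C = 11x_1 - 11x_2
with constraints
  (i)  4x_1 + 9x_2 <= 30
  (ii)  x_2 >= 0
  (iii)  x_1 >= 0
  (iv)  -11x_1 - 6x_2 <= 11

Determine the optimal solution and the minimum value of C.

Feasible corners and C = 11x_1 - 11x_2:
  (15/2, 0) → C = 165/2
  (0, 10/3) → C = -110/3
  (0, 0) → C = 0

x_1 = 0, x_2 = 10/3, minimum C = -110/3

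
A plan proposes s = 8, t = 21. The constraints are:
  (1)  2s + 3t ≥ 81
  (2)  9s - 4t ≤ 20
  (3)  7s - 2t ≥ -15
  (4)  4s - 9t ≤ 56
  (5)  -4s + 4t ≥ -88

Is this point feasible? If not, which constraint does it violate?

Constraint (1): 2s + 3t = 79, which is not ≥ 81. All other constraints are satisfied.

not feasible — violates (1)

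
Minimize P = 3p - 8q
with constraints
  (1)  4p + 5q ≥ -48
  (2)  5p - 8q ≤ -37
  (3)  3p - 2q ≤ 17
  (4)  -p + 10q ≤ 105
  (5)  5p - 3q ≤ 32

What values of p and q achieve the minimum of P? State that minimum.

p = -67/3, q = 124/15, minimum P = -1997/15

Feasible corners and P = 3p - 8q:
  (-569/57, -92/57) → P = -971/57
  (-67/3, 124/15) → P = -1997/15
  (235/21, 244/21) → P = -1247/21

The optimum lies where 4p + 5q = -48 and -p + 10q = 105.
Solving simultaneously gives p = -67/3, q = 124/15.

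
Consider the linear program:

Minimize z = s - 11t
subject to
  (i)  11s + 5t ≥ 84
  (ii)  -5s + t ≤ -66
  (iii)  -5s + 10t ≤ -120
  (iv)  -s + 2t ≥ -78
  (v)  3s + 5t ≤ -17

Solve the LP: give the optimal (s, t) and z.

s = 101/8, t = -439/40, minimum z = 2667/20

Feasible corners and z = s - 11t:
  (62/3, -86/3) → z = 336
  (101/8, -439/40) → z = 2667/20
  (356/11, -251/11) → z = 3117/11

The binding constraints are 11s + 5t = 84 and 3s + 5t = -17.
Solving simultaneously gives s = 101/8, t = -439/40.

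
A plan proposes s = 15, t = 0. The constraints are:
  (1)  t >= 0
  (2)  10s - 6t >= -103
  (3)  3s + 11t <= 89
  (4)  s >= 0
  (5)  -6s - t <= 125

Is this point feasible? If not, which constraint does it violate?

(1): 0 ≥ 0 ✓
(2): 150 ≥ -103 ✓
(3): 45 ≤ 89 ✓
(4): 15 ≥ 0 ✓
(5): -90 ≤ 125 ✓

feasible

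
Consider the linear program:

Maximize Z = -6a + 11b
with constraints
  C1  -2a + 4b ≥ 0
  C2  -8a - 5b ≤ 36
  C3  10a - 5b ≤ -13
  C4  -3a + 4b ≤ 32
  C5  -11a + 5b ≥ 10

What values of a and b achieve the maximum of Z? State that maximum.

Vertices and Z = -6a + 11b:
  (-24/7, -12/7) → Z = 12/7
  (-26/15, -13/15) → Z = 13/15
  (-304/47, 148/47) → Z = 3452/47
  (3, 43/5) → Z = 383/5
  (120/29, 322/29) → Z = 2822/29

The binding constraints are -3a + 4b = 32 and -11a + 5b = 10.
Solving simultaneously gives a = 120/29, b = 322/29.

a = 120/29, b = 322/29, maximum Z = 2822/29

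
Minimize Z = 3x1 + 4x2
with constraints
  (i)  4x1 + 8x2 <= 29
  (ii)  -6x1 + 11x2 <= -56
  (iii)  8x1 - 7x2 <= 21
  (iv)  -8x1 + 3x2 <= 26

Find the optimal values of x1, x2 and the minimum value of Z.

The binding constraints are 8x1 - 7x2 = 21 and -8x1 + 3x2 = 26.
Solving simultaneously gives x1 = -245/32, x2 = -47/4.

x1 = -245/32, x2 = -47/4, minimum Z = -2239/32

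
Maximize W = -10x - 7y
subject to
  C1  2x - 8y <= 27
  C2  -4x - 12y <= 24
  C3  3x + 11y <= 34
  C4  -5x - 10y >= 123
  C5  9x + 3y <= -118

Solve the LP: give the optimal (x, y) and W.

Extreme points and W = -10x - 7y:
  (-84, 26) → W = 658
  (-309/5, 93/5) → W = 2439/5
  (-1693/25, 539/25) → W = 13157/25

The optimum lies where -4x - 12y = 24 and 3x + 11y = 34.
Solving simultaneously gives x = -84, y = 26.

x = -84, y = 26, maximum W = 658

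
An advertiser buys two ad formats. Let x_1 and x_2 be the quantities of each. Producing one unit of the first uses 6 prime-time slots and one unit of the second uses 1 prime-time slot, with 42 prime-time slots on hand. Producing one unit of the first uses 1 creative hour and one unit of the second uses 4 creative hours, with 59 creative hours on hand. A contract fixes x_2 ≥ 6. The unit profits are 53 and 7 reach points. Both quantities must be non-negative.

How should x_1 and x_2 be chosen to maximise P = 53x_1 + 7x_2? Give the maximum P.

Feasible corners and P = 53x_1 + 7x_2:
  (0, 59/4) → P = 413/4
  (0, 6) → P = 42
  (109/23, 312/23) → P = 7961/23
  (6, 6) → P = 360

At the optimal vertex, 6x_1 + x_2 = 42 and x_2 = 6.
Solving simultaneously gives x_1 = 6, x_2 = 6.

x_1 = 6, x_2 = 6, maximum P = 360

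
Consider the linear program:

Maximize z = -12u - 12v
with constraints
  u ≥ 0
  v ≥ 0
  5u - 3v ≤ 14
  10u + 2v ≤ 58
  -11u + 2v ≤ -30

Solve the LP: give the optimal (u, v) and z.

Corner points and z = -12u - 12v:
  (14/5, 0) → z = -168/5
  (30/11, 0) → z = -360/11
  (101/20, 15/4) → z = -528/5
  (88/21, 169/21) → z = -1028/7

u = 30/11, v = 0, maximum z = -360/11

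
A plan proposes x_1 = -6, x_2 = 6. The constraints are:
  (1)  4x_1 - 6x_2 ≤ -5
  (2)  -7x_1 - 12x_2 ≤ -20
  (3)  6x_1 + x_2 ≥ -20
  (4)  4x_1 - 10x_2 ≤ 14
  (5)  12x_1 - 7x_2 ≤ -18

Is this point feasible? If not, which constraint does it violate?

not feasible — violates (3)

Constraint (3): 6x_1 + x_2 = -30, which is not ≥ -20. All other constraints are satisfied.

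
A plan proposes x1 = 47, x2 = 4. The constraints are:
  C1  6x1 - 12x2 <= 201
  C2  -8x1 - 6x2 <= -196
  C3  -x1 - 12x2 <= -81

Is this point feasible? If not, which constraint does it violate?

not feasible — violates C1

Constraint C1: 6x1 - 12x2 = 234, which is not ≤ 201. All other constraints are satisfied.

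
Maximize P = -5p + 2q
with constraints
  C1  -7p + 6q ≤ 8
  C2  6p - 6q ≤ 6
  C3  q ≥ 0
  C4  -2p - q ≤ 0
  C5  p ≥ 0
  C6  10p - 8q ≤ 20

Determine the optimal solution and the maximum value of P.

Extreme points and P = -5p + 2q:
  (0, 4/3) → P = 8/3
  (46, 55) → P = -120
  (1, 0) → P = -5
  (6, 5) → P = -20
  (0, 0) → P = 0

The optimum lies where -7p + 6q = 8 and p = 0.
Solving simultaneously gives p = 0, q = 4/3.

p = 0, q = 4/3, maximum P = 8/3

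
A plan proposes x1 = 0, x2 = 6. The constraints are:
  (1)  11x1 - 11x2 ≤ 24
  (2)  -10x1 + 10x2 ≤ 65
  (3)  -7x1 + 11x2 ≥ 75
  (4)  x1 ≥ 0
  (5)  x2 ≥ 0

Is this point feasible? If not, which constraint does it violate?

not feasible — violates (3)

Constraint (3): -7x1 + 11x2 = 66, which is not ≥ 75. All other constraints are satisfied.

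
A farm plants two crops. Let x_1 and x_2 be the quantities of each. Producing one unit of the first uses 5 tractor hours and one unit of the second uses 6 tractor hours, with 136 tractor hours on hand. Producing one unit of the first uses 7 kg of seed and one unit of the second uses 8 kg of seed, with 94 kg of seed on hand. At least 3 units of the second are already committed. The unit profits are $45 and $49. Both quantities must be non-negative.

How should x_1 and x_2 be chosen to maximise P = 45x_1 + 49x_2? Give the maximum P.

x_1 = 10, x_2 = 3, maximum P = 597

Corner points and P = 45x_1 + 49x_2:
  (0, 47/4) → P = 2303/4
  (0, 3) → P = 147
  (10, 3) → P = 597

The binding constraints are 7x_1 + 8x_2 = 94 and x_2 = 3.
Solving simultaneously gives x_1 = 10, x_2 = 3.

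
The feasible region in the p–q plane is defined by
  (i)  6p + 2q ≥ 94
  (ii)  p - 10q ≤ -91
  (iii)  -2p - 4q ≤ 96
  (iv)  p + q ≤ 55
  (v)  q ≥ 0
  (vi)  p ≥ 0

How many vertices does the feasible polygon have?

4

Intersecting each pair of boundary lines and keeping only the points that satisfy every inequality leaves:
  (379/31, 320/31)
  (0, 47)
  (459/11, 146/11)
  (0, 55)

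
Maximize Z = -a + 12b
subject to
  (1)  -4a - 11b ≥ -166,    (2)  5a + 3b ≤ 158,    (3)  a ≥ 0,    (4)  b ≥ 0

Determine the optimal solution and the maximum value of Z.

Corner points and Z = -a + 12b:
  (1240/43, 198/43) → Z = 1136/43
  (0, 166/11) → Z = 1992/11
  (158/5, 0) → Z = -158/5
  (0, 0) → Z = 0

a = 0, b = 166/11, maximum Z = 1992/11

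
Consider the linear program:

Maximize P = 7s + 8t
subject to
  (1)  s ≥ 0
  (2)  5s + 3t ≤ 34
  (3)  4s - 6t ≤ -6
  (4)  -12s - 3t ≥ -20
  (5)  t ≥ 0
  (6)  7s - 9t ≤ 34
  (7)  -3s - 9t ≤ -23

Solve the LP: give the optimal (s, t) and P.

Extreme points and P = 7s + 8t:
  (0, 20/3) → P = 160/3
  (0, 23/9) → P = 184/9
  (37/33, 24/11) → P = 835/33

s = 0, t = 20/3, maximum P = 160/3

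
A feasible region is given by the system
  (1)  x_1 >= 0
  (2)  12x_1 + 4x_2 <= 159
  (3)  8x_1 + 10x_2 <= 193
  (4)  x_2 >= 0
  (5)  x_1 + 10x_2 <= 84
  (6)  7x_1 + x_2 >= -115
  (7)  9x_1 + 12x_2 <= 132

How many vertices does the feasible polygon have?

5

Of the 21 pairwise boundary intersections, those satisfying every inequality are:
  (0, 0)
  (0, 42/5)
  (53/4, 0)
  (115/9, 17/12)
  (4, 8)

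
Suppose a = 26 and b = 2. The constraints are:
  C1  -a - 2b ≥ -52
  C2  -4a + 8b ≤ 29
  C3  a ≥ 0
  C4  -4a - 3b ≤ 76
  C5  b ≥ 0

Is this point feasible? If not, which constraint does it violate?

feasible

C1: -30 ≥ -52 ✓
C2: -88 ≤ 29 ✓
C3: 26 ≥ 0 ✓
C4: -110 ≤ 76 ✓
C5: 2 ≥ 0 ✓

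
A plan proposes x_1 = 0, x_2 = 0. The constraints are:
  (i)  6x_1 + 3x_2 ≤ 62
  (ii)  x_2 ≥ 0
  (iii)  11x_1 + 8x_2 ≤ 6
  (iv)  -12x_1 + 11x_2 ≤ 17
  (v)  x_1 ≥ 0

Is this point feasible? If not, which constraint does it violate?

feasible

(i): 0 ≤ 62 ✓
(ii): 0 ≥ 0 ✓
(iii): 0 ≤ 6 ✓
(iv): 0 ≤ 17 ✓
(v): 0 ≥ 0 ✓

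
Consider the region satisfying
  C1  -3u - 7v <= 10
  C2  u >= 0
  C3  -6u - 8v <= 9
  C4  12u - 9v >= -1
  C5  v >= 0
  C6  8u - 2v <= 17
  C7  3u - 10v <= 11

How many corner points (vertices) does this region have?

The feasible vertices (each the meet of two boundaries and inside every other half-plane) are:
  (0, 1/9)
  (0, 0)
  (155/48, 53/12)
  (17/8, 0)

4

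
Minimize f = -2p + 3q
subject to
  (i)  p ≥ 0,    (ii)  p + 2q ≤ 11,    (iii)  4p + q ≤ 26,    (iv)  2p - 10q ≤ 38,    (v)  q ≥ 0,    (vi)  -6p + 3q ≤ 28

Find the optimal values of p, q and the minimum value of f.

Feasible corners and f = -2p + 3q:
  (0, 11/2) → f = 33/2
  (0, 0) → f = 0
  (41/7, 18/7) → f = -4
  (13/2, 0) → f = -13

At the optimal vertex, 4p + q = 26 and q = 0.
Solving simultaneously gives p = 13/2, q = 0.

p = 13/2, q = 0, minimum f = -13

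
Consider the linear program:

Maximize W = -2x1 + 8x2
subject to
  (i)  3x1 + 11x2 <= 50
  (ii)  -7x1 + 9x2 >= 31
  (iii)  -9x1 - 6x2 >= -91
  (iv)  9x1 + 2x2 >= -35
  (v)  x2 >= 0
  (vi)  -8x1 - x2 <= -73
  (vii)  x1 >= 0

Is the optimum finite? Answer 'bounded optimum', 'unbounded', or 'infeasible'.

The boundaries 3x1 + 11x2 = 50 and -7x1 + 9x2 = 31 meet at (109/104, 443/104), but that point violates -8x1 - x2 ≤ -73. Every candidate vertex is excluded by some other constraint, so the feasible region is empty.

infeasible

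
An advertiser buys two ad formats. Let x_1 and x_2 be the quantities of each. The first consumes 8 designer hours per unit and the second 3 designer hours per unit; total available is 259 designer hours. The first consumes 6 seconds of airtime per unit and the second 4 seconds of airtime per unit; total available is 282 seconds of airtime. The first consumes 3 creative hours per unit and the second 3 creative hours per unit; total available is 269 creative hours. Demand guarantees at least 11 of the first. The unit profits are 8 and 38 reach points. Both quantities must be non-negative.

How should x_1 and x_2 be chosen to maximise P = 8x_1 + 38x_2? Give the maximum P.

x_1 = 11, x_2 = 54, maximum P = 2140

Extreme points and P = 8x_1 + 38x_2:
  (259/8, 0) → P = 259
  (11, 0) → P = 88
  (95/7, 351/7) → P = 2014
  (11, 54) → P = 2140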